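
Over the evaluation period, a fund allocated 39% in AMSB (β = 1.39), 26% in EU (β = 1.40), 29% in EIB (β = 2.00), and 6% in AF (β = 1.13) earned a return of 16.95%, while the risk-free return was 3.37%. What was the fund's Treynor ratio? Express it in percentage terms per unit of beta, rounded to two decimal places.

8.74%

β_P = 0.39×1.39 + 0.26×1.40 + 0.29×2.00 + 0.06×1.13 = 1.5539
Treynor = (R_P − R_f) / β_P = (16.95% − 3.37%) / 1.5539 = 13.58% / 1.5539 = 8.74%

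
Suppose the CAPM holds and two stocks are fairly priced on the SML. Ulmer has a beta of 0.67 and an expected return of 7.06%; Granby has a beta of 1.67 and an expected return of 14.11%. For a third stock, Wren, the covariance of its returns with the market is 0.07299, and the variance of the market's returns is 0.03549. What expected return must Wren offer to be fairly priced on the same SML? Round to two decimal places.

16.84%

MRP = (14.11% − 7.06%) / (1.67 − 0.67) = 7.0500%
R_f = 7.06% − 0.67 × 7.0500% = 2.3365%
β_Wren = Cov / Var(R_m) = 0.07299 / 0.03549 = 2.0566
E(R_Wren) = R_f + β × MRP = 2.3365% + 2.0566 × 7.0500% = 16.84%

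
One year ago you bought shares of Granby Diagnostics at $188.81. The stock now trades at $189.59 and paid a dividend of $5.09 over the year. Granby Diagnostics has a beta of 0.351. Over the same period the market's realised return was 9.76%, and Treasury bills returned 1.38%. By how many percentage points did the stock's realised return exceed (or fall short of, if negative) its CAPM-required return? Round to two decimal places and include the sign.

-1.21%

Realised HPR = (P1 + D1 − P0) / P0 = (189.59 + 5.09 − 188.81) / 188.81 = 5.87 / 188.81 = 3.1089%
MRP = 9.76% − 1.38% = 8.38%
CAPM required = R_f + β·MRP = 1.38% + 0.351 × 8.38% = 4.32138%
α = realised − required = 3.1089% − 4.32138% = -1.21%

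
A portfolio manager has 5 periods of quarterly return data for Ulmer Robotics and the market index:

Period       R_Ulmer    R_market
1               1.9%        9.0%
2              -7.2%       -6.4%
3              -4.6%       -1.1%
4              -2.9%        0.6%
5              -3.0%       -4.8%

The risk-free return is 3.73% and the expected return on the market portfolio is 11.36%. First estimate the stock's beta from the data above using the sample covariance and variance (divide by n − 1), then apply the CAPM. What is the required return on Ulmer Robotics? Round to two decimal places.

7.54%

Mean R_i = (1.9 − 7.2 − 4.6 − 2.9 − 3.0) / 5 = -3.1600%
Mean R_m = (9.0 − 6.4 − 1.1 + 0.6 − 4.8) / 5 = -0.5400%
Σ(R_i − R̄_i)(R_m − R̄_m) = 72.3680  ⇒  Cov = 72.3680 / 4 = 18.0920
Σ(R_m − R̄_m)² = 145.1120  ⇒  Var(R_m) = 145.1120 / 4 = 36.2780
β = Cov / Var(R_m) = 18.0920 / 36.2780 = 0.4987
MRP = 11.36% − 3.73% = 7.63%
E(R) = R_f + β × MRP = 3.73% + 0.4987 × 7.63% = 7.54%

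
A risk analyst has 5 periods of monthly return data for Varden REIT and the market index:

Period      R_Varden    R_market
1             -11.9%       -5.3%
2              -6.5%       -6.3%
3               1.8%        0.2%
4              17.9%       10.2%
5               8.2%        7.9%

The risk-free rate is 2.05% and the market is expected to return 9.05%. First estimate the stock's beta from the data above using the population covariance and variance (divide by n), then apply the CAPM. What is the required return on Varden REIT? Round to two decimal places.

Mean R_i = (-11.9 − 6.5 + 1.8 + 17.9 + 8.2) / 5 = 1.9000%
Mean R_m = (-5.3 − 6.3 + 0.2 + 10.2 + 7.9) / 5 = 1.3400%
Σ(R_i − R̄_i)(R_m − R̄_m) = 339.0100  ⇒  Cov = 339.0100 / 5 = 67.8020
Σ(R_m − R̄_m)² = 225.2920  ⇒  Var(R_m) = 225.2920 / 5 = 45.0584
β = Cov / Var(R_m) = 67.8020 / 45.0584 = 1.5048
MRP = 9.05% − 2.05% = 7.00%
E(R) = R_f + β × MRP = 2.05% + 1.5048 × 7.00% = 12.58%

12.58%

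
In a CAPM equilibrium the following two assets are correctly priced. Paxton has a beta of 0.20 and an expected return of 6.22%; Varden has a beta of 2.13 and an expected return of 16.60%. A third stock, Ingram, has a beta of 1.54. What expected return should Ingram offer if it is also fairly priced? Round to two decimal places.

MRP (SML slope) = (16.60% − 6.22%) / (2.13 − 0.20) = 10.38% / 1.93 = 5.3782%
R_f (intercept) = 6.22% − 0.20 × 5.3782% = 5.1444%
E(R_Ingram) = R_f + β × MRP = 5.1444% + 1.54 × 5.3782% = 13.43%

13.43%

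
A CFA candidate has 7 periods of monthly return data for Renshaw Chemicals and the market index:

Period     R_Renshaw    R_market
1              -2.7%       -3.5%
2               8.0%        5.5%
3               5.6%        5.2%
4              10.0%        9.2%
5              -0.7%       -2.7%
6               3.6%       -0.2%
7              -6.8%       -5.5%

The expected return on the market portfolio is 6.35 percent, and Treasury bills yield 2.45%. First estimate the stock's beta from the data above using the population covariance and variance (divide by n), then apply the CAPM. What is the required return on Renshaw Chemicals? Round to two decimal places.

6.59%

Mean R_i = (-2.7 + 8.0 + 5.6 + 10.0 − 0.7 + 3.6 − 6.8) / 7 = 2.4286%
Mean R_m = (-3.5 + 5.5 + 5.2 + 9.2 − 2.7 − 0.2 − 5.5) / 7 = 1.1429%
Σ(R_i − R̄_i)(R_m − R̄_m) = 193.7114  ⇒  Cov = 193.7114 / 7 = 27.6731
Σ(R_m − R̄_m)² = 182.6171  ⇒  Var(R_m) = 182.6171 / 7 = 26.0882
β = Cov / Var(R_m) = 27.6731 / 26.0882 = 1.0608
MRP = 6.35% − 2.45% = 3.90%
E(R) = R_f + β × MRP = 2.45% + 1.0608 × 3.90% = 6.59%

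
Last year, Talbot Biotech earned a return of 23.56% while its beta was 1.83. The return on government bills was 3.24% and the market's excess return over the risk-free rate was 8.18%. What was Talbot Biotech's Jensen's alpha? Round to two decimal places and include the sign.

+5.35%

CAPM benchmark = R_f + β(R_m − R_f) = 3.24% + 1.83 × 8.18% = 18.2094%
α = actual − benchmark = 23.56% − 18.2094% = +5.35%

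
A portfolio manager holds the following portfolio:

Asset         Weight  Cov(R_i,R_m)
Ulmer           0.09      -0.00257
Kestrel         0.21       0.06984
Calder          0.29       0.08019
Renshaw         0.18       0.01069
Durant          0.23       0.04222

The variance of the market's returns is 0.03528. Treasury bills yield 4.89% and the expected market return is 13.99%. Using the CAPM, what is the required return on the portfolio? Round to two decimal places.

17.61%

β_Ulmer = -0.00257 / 0.03528 = -0.0728
β_Kestrel = 0.06984 / 0.03528 = 1.9796
β_Calder = 0.08019 / 0.03528 = 2.2730
β_Renshaw = 0.01069 / 0.03528 = 0.3030
β_Durant = 0.04222 / 0.03528 = 1.1967
β_P = Σ w_i β_i = 0.09×-0.0728 + 0.21×1.9796 + 0.29×2.2730 + 0.18×0.3030 + 0.23×1.1967 = 1.3981
MRP = 13.99% − 4.89% = 9.10%
E(R_P) = R_f + β_P × MRP = 4.89% + 1.3981 × 9.10% = 17.61%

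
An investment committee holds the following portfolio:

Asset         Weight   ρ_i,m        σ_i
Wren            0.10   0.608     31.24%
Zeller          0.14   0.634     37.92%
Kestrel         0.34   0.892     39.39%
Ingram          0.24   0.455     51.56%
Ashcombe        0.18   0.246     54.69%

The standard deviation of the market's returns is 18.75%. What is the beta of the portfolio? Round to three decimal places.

β_Wren = 0.608 × 31.24% / 18.75% = 1.0130
β_Zeller = 0.634 × 37.92% / 18.75% = 1.2822
β_Kestrel = 0.892 × 39.39% / 18.75% = 1.8739
β_Ingram = 0.455 × 51.56% / 18.75% = 1.2512
β_Ashcombe = 0.246 × 54.69% / 18.75% = 0.7175
β_P = Σ w_i β_i = 0.10×1.0130 + 0.14×1.2822 + 0.34×1.8739 + 0.24×1.2512 + 0.18×0.7175 = 1.3474

1.347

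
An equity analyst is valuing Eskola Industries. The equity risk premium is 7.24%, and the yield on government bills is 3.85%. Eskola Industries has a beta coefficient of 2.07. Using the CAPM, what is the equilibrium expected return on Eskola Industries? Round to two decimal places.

18.84%

E(R) = R_f + β × MRP = 3.85% + 2.07 × 7.24% = 18.84%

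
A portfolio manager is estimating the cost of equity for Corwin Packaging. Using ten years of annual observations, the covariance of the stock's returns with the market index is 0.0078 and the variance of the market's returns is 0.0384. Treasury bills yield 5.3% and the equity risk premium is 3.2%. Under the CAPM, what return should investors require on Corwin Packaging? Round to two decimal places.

5.95%

β = Cov(R_i, R_m) / Var(R_m) = 0.0078 / 0.0384 = 0.2031
E(R) = R_f + β × MRP = 5.3% + 0.2031 × 3.2% = 5.95%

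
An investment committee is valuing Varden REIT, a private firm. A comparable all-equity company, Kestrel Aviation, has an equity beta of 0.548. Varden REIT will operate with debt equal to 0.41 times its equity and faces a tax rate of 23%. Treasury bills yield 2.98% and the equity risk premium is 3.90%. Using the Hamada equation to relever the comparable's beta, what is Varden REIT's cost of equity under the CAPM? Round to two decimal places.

5.79%

β_L = β_U × [1 + (1 − t)(D/E)] = 0.548 × [1 + (1 − 0.23) × 0.41]
    = 0.548 × [1 + 0.77 × 0.41] = 0.548 × 1.3157 = 0.7210
E(R) = R_f + β_L × MRP = 2.98% + 0.7210 × 3.90% = 5.79%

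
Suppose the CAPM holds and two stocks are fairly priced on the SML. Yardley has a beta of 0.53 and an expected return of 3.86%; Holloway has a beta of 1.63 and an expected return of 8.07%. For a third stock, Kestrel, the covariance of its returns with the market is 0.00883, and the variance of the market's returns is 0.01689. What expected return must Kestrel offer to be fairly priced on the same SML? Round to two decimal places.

3.83%

MRP = (8.07% − 3.86%) / (1.63 − 0.53) = 3.8273%
R_f = 3.86% − 0.53 × 3.8273% = 1.8315%
β_Kestrel = Cov / Var(R_m) = 0.00883 / 0.01689 = 0.5228
E(R_Kestrel) = R_f + β × MRP = 1.8315% + 0.5228 × 3.8273% = 3.83%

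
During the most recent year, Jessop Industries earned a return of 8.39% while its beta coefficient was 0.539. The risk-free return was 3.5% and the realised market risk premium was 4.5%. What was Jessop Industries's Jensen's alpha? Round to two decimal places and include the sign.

+2.46%

CAPM benchmark = R_f + β(R_m − R_f) = 3.5% + 0.539 × 4.5% = 5.9255%
α = actual − benchmark = 8.39% − 5.9255% = +2.46%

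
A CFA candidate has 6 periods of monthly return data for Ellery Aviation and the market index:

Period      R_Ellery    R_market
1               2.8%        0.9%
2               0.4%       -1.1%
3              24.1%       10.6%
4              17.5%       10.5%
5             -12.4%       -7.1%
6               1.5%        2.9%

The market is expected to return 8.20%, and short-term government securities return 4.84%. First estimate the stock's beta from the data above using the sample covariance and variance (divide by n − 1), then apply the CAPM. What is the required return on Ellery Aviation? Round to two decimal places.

11.07%

Mean R_i = (2.8 + 0.4 + 24.1 + 17.5 − 12.4 + 1.5) / 6 = 5.6500%
Mean R_m = (0.9 − 1.1 + 10.6 + 10.5 − 7.1 + 2.9) / 6 = 2.7833%
Σ(R_i − R̄_i)(R_m − R̄_m) = 439.3250  ⇒  Cov = 439.3250 / 5 = 87.8650
Σ(R_m − R̄_m)² = 236.9683  ⇒  Var(R_m) = 236.9683 / 5 = 47.3937
β = Cov / Var(R_m) = 87.8650 / 47.3937 = 1.8539
MRP = 8.20% − 4.84% = 3.36%
E(R) = R_f + β × MRP = 4.84% + 1.8539 × 3.36% = 11.07%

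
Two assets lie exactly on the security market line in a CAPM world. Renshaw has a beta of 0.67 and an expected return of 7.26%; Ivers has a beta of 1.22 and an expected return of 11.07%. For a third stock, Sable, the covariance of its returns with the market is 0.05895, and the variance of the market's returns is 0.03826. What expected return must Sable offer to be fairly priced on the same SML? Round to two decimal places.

13.29%

MRP = (11.07% − 7.26%) / (1.22 − 0.67) = 6.9273%
R_f = 7.26% − 0.67 × 6.9273% = 2.6187%
β_Sable = Cov / Var(R_m) = 0.05895 / 0.03826 = 1.5408
E(R_Sable) = R_f + β × MRP = 2.6187% + 1.5408 × 6.9273% = 13.29%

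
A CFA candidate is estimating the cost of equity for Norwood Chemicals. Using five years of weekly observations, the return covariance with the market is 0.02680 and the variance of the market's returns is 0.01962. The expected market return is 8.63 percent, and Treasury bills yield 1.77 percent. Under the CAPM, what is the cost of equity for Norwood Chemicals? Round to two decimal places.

11.14%

β = Cov(R_i, R_m) / Var(R_m) = 0.02680 / 0.01962 = 1.3660
MRP = 8.63% − 1.77% = 6.86%
E(R) = R_f + β × MRP = 1.77% + 1.3660 × 6.86% = 11.14%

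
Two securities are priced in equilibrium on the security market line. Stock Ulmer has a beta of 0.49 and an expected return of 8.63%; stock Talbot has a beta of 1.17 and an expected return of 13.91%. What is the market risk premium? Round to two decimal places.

7.76%

Both satisfy E(R) = R_f + β·MRP, so the slope of the SML is
MRP = (13.91% − 8.63%) / (1.17 − 0.49) = 5.28% / 0.68 = 7.7647%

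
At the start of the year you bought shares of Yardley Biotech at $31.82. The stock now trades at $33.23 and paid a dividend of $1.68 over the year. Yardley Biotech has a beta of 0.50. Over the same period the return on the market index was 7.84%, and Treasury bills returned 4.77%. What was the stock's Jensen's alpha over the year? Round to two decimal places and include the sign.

+3.41%

Realised HPR = (P1 + D1 − P0) / P0 = (33.23 + 1.68 − 31.82) / 31.82 = 3.09 / 31.82 = 9.7109%
MRP = 7.84% − 4.77% = 3.07%
CAPM required = R_f + β·MRP = 4.77% + 0.50 × 3.07% = 6.3050%
α = realised − required = 9.7109% − 6.3050% = +3.41%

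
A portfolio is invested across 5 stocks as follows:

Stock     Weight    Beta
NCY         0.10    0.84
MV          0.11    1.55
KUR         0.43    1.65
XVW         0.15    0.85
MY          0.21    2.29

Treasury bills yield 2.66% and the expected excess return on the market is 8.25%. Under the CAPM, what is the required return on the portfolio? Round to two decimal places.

β_P = Σ w_i β_i = 0.10×0.84 + 0.11×1.55 + 0.43×1.65 + 0.15×0.85 + 0.21×2.29 = 1.5724
E(R_P) = R_f + β_P × MRP = 2.66% + 1.5724 × 8.25% = 15.63%

15.63%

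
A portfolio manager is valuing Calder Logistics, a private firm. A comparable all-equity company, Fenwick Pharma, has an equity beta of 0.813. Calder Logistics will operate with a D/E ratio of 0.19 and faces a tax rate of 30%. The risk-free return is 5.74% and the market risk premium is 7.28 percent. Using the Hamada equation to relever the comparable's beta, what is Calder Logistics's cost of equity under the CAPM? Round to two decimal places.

β_L = β_U × [1 + (1 − t)(D/E)] = 0.813 × [1 + (1 − 0.30) × 0.19]
    = 0.813 × [1 + 0.70 × 0.19] = 0.813 × 1.1330 = 0.9211
E(R) = R_f + β_L × MRP = 5.74% + 0.9211 × 7.28% = 12.45%

12.45%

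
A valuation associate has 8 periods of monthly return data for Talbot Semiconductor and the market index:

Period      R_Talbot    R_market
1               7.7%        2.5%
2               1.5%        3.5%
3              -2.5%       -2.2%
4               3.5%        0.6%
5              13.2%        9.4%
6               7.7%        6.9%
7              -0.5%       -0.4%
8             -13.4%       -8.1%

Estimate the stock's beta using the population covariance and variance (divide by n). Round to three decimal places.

Mean R_i = (7.7 + 1.5 − 2.5 + 3.5 + 13.2 + 7.7 − 0.5 − 13.4) / 8 = 2.1500%
Mean R_m = (2.5 + 3.5 − 2.2 + 0.6 + 9.4 + 6.9 − 0.4 − 8.1) / 8 = 1.5250%
Σ(R_i − R̄_i)(R_m − R̄_m) = 291.8200  ⇒  Cov = 291.8200 / 8 = 36.4775
Σ(R_m − R̄_m)² = 206.8350  ⇒  Var(R_m) = 206.8350 / 8 = 25.8544
β = Cov / Var(R_m) = 36.4775 / 25.8544 = 1.4109

1.411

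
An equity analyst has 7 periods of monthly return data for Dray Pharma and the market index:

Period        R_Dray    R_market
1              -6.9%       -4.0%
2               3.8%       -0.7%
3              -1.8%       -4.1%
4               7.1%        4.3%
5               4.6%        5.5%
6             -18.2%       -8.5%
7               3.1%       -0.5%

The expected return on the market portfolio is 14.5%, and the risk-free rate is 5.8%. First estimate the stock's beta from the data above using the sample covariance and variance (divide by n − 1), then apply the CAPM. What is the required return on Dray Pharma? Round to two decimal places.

Mean R_i = (-6.9 + 3.8 − 1.8 + 7.1 + 4.6 − 18.2 + 3.1) / 7 = -1.1857%
Mean R_m = (-4.0 − 0.7 − 4.1 + 4.3 + 5.5 − 8.5 − 0.5) / 7 = -1.1429%
Σ(R_i − R̄_i)(R_m − R̄_m) = 231.8143  ⇒  Cov = 231.8143 / 6 = 38.6357
Σ(R_m − R̄_m)² = 145.3971  ⇒  Var(R_m) = 145.3971 / 6 = 24.2329
β = Cov / Var(R_m) = 38.6357 / 24.2329 = 1.5943
MRP = 14.5% − 5.8% = 8.70%
E(R) = R_f + β × MRP = 5.8% + 1.5943 × 8.7% = 19.67%

19.67%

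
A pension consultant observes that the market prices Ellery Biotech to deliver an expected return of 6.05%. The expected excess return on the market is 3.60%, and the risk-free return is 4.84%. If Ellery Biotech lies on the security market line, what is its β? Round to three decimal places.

0.336

β = (E(R) − R_f) / MRP = (6.05% − 4.84%) / 3.60% = 1.21% / 3.60% = 0.336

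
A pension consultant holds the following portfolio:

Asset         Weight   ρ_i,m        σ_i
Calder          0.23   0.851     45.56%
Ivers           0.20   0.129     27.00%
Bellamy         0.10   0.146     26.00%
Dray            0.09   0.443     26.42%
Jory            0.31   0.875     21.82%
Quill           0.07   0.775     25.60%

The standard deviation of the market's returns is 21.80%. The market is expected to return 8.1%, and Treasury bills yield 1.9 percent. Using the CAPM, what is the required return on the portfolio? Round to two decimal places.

β_Calder = 0.851 × 45.56% / 21.80% = 1.7785
β_Ivers = 0.129 × 27.00% / 21.80% = 0.1598
β_Bellamy = 0.146 × 26.00% / 21.80% = 0.1741
β_Dray = 0.443 × 26.42% / 21.80% = 0.5369
β_Jory = 0.875 × 21.82% / 21.80% = 0.8758
β_Quill = 0.775 × 25.60% / 21.80% = 0.9101
β_P = Σ w_i β_i = 0.23×1.7785 + 0.20×0.1598 + 0.10×0.1741 + 0.09×0.5369 + 0.31×0.8758 + 0.07×0.9101 = 0.8420
MRP = 8.1% − 1.9% = 6.20%
E(R_P) = R_f + β_P × MRP = 1.9% + 0.8420 × 6.2% = 7.12%

7.12%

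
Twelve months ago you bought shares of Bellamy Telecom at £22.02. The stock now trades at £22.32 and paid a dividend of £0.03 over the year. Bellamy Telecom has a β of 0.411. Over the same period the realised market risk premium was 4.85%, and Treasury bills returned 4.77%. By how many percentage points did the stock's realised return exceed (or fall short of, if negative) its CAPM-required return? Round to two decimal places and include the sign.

Realised HPR = (P1 + D1 − P0) / P0 = (22.32 + 0.03 − 22.02) / 22.02 = 0.33 / 22.02 = 1.4986%
CAPM required = R_f + β·MRP = 4.77% + 0.411 × 4.85% = 6.76335%
α = realised − required = 1.4986% − 6.76335% = -5.26%

-5.26%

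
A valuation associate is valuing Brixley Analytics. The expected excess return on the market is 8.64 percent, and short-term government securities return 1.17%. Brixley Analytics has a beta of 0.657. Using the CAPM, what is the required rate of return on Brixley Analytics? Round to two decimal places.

E(R) = R_f + β × MRP = 1.17% + 0.657 × 8.64% = 6.85%

6.85%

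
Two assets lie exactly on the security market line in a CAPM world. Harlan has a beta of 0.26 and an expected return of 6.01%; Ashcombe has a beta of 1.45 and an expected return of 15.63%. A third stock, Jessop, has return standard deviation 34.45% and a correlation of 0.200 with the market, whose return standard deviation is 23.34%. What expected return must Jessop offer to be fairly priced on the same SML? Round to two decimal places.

6.29%

MRP = (15.63% − 6.01%) / (1.45 − 0.26) = 8.0840%
R_f = 6.01% − 0.26 × 8.0840% = 3.9082%
β_Jessop = ρ·σ_i/σ_m = 0.200 × 34.45 / 23.34 = 0.2952
E(R_Jessop) = R_f + β × MRP = 3.9082% + 0.2952 × 8.0840% = 6.29%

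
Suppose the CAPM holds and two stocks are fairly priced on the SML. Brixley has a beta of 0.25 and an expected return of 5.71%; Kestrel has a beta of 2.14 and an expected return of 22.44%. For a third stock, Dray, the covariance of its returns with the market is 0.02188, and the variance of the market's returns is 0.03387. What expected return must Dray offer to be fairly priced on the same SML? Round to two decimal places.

MRP = (22.44% − 5.71%) / (2.14 − 0.25) = 8.8519%
R_f = 5.71% − 0.25 × 8.8519% = 3.4970%
β_Dray = Cov / Var(R_m) = 0.02188 / 0.03387 = 0.6460
E(R_Dray) = R_f + β × MRP = 3.4970% + 0.6460 × 8.8519% = 9.22%

9.22%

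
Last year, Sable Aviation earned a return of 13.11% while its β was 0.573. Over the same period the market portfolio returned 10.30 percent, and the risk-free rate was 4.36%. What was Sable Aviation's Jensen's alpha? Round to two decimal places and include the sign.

+5.35%

Market excess return = 10.30% − 4.36% = 5.94%
CAPM benchmark = R_f + β(R_m − R_f) = 4.36% + 0.573 × 5.94% = 7.76362%
α = actual − benchmark = 13.11% − 7.76362% = +5.35%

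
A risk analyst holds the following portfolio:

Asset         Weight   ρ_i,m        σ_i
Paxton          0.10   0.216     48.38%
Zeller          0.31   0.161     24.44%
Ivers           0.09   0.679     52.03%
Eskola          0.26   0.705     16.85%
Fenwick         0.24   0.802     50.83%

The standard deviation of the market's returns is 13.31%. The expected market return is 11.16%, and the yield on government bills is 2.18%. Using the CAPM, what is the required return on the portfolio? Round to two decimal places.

β_Paxton = 0.216 × 48.38% / 13.31% = 0.7851
β_Zeller = 0.161 × 24.44% / 13.31% = 0.2956
β_Ivers = 0.679 × 52.03% / 13.31% = 2.6543
β_Eskola = 0.705 × 16.85% / 13.31% = 0.8925
β_Fenwick = 0.802 × 50.83% / 13.31% = 3.0628
β_P = Σ w_i β_i = 0.10×0.7851 + 0.31×0.2956 + 0.09×2.6543 + 0.26×0.8925 + 0.24×3.0628 = 1.3762
MRP = 11.16% − 2.18% = 8.98%
E(R_P) = R_f + β_P × MRP = 2.18% + 1.3762 × 8.98% = 14.54%

14.54%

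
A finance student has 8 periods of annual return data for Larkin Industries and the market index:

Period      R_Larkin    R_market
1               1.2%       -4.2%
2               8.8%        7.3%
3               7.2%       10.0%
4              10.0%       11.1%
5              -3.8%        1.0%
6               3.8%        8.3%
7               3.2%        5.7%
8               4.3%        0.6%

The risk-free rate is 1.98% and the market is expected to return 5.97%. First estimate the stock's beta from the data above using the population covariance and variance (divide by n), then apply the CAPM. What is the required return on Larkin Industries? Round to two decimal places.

4.35%

Mean R_i = (1.2 + 8.8 + 7.2 + 10.0 − 3.8 + 3.8 + 3.2 + 4.3) / 8 = 4.3375%
Mean R_m = (-4.2 + 7.3 + 10.0 + 11.1 + 1.0 + 8.3 + 5.7 + 0.6) / 8 = 4.9750%
Σ(R_i − R̄_i)(R_m − R̄_m) = 118.1275  ⇒  Cov = 118.1275 / 8 = 14.7659
Σ(R_m − R̄_m)² = 198.8750  ⇒  Var(R_m) = 198.8750 / 8 = 24.8594
β = Cov / Var(R_m) = 14.7659 / 24.8594 = 0.5940
MRP = 5.97% − 1.98% = 3.99%
E(R) = R_f + β × MRP = 1.98% + 0.5940 × 3.99% = 4.35%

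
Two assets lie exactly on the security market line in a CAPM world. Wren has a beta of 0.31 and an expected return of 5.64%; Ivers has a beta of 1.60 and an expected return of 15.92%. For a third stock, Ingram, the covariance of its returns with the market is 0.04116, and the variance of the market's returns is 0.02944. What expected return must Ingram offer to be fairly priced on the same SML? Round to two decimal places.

MRP = (15.92% − 5.64%) / (1.60 − 0.31) = 7.9690%
R_f = 5.64% − 0.31 × 7.9690% = 3.1696%
β_Ingram = Cov / Var(R_m) = 0.04116 / 0.02944 = 1.3981
E(R_Ingram) = R_f + β × MRP = 3.1696% + 1.3981 × 7.9690% = 14.31%

14.31%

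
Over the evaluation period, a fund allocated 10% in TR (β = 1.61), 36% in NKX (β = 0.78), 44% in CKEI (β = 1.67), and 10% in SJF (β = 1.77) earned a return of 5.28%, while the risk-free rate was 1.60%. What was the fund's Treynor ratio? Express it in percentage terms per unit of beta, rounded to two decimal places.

2.72%

β_P = 0.10×1.61 + 0.36×0.78 + 0.44×1.67 + 0.10×1.77 = 1.3536
Treynor = (R_P − R_f) / β_P = (5.28% − 1.60%) / 1.3536 = 3.68% / 1.3536 = 2.72%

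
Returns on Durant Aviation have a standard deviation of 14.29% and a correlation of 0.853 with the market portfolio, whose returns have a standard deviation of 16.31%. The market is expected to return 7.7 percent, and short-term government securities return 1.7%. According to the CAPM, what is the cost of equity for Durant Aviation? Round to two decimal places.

6.18%

β = ρ × σ_i / σ_m = 0.853 × 14.29% / 16.31% = 0.7474
MRP = 7.7% − 1.7% = 6.00%
E(R) = 1.7% + 0.7474 × 6.0% = 6.18%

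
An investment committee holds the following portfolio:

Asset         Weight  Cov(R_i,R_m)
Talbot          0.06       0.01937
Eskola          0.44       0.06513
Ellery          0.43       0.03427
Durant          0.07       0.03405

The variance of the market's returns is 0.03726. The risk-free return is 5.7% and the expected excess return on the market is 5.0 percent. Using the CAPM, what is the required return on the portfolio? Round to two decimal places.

β_Talbot = 0.01937 / 0.03726 = 0.5199
β_Eskola = 0.06513 / 0.03726 = 1.7480
β_Ellery = 0.03427 / 0.03726 = 0.9198
β_Durant = 0.03405 / 0.03726 = 0.9138
β_P = Σ w_i β_i = 0.06×0.5199 + 0.44×1.7480 + 0.43×0.9198 + 0.07×0.9138 = 1.2598
E(R_P) = R_f + β_P × MRP = 5.7% + 1.2598 × 5.0% = 12.00%

12.00%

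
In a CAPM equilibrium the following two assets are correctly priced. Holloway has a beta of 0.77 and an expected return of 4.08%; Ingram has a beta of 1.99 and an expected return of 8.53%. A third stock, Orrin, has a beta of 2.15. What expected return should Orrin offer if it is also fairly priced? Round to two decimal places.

MRP (SML slope) = (8.53% − 4.08%) / (1.99 − 0.77) = 4.45% / 1.22 = 3.6475%
R_f (intercept) = 4.08% − 0.77 × 3.6475% = 1.2714%
E(R_Orrin) = R_f + β × MRP = 1.2714% + 2.15 × 3.6475% = 9.11%

9.11%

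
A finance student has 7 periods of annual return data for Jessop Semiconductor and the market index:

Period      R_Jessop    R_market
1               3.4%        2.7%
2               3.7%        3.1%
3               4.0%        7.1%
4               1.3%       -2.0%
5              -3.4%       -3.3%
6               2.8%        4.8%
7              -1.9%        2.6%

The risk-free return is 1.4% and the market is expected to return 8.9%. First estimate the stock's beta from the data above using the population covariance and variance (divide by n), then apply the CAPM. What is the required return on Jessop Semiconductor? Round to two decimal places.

Mean R_i = (3.4 + 3.7 + 4.0 + 1.3 − 3.4 + 2.8 − 1.9) / 7 = 1.4143%
Mean R_m = (2.7 + 3.1 + 7.1 − 2.0 − 3.3 + 4.8 + 2.6) / 7 = 2.1429%
Σ(R_i − R̄_i)(R_m − R̄_m) = 44.9557  ⇒  Cov = 44.9557 / 7 = 6.4222
Σ(R_m − R̄_m)² = 79.8571  ⇒  Var(R_m) = 79.8571 / 7 = 11.4082
β = Cov / Var(R_m) = 6.4222 / 11.4082 = 0.5629
MRP = 8.9% − 1.4% = 7.50%
E(R) = R_f + β × MRP = 1.4% + 0.5629 × 7.5% = 5.62%

5.62%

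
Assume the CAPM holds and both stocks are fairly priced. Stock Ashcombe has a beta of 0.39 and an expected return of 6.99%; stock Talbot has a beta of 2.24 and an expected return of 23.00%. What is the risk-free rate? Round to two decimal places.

Both satisfy E(R) = R_f + β·MRP, so the slope of the SML is
MRP = (23.00% − 6.99%) / (2.24 − 0.39) = 16.01% / 1.85 = 8.6541%
R_f = E(R_Ashcombe) − β_Ashcombe·MRP = 6.99% − 0.39 × 8.6541% = 3.6149%

3.61%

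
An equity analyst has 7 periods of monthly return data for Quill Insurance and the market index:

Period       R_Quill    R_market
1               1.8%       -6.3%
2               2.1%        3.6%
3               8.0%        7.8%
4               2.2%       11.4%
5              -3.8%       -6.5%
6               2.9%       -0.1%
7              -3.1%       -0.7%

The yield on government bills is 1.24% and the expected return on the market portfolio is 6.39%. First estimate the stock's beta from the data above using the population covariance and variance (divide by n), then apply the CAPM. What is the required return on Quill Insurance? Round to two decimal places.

Mean R_i = (1.8 + 2.1 + 8.0 + 2.2 − 3.8 + 2.9 − 3.1) / 7 = 1.4429%
Mean R_m = (-6.3 + 3.6 + 7.8 + 11.4 − 6.5 − 0.1 − 0.7) / 7 = 1.3143%
Σ(R_i − R̄_i)(R_m − R̄_m) = 97.0057  ⇒  Cov = 97.0057 / 7 = 13.8580
Σ(R_m − R̄_m)² = 274.1086  ⇒  Var(R_m) = 274.1086 / 7 = 39.1584
β = Cov / Var(R_m) = 13.8580 / 39.1584 = 0.3539
MRP = 6.39% − 1.24% = 5.15%
E(R) = R_f + β × MRP = 1.24% + 0.3539 × 5.15% = 3.06%

3.06%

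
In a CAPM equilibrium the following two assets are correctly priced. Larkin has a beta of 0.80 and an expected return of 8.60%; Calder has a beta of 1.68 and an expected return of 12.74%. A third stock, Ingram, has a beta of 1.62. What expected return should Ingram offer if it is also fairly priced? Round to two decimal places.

12.46%

MRP (SML slope) = (12.74% − 8.60%) / (1.68 − 0.80) = 4.14% / 0.88 = 4.7045%
R_f (intercept) = 8.60% − 0.80 × 4.7045% = 4.8364%
E(R_Ingram) = R_f + β × MRP = 4.8364% + 1.62 × 4.7045% = 12.46%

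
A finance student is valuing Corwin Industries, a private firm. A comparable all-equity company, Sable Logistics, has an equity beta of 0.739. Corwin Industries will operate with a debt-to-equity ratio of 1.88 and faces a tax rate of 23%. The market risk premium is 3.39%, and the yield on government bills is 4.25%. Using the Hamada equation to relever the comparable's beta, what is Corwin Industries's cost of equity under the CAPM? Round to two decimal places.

10.38%

β_L = β_U × [1 + (1 − t)(D/E)] = 0.739 × [1 + (1 − 0.23) × 1.88]
    = 0.739 × [1 + 0.77 × 1.88] = 0.739 × 2.4476 = 1.8088
E(R) = R_f + β_L × MRP = 4.25% + 1.8088 × 3.39% = 10.38%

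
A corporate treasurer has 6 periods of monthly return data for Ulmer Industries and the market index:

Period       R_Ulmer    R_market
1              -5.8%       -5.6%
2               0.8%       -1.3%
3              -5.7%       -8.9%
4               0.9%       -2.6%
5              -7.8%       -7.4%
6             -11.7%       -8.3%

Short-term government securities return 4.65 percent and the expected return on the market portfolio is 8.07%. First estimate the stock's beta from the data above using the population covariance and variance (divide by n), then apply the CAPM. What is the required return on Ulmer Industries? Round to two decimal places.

9.42%

Mean R_i = (-5.8 + 0.8 − 5.7 + 0.9 − 7.8 − 11.7) / 6 = -4.8833%
Mean R_m = (-5.6 − 1.3 − 8.9 − 2.6 − 7.4 − 8.3) / 6 = -5.6833%
Σ(R_i − R̄_i)(R_m − R̄_m) = 68.1383  ⇒  Cov = 68.1383 / 6 = 11.3564
Σ(R_m − R̄_m)² = 48.8683  ⇒  Var(R_m) = 48.8683 / 6 = 8.1447
β = Cov / Var(R_m) = 11.3564 / 8.1447 = 1.3943
MRP = 8.07% − 4.65% = 3.42%
E(R) = R_f + β × MRP = 4.65% + 1.3943 × 3.42% = 9.42%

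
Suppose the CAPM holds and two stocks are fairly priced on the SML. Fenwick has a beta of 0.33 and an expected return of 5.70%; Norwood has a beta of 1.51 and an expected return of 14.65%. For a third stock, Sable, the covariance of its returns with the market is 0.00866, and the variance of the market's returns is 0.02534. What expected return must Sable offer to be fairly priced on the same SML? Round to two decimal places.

MRP = (14.65% − 5.70%) / (1.51 − 0.33) = 7.5847%
R_f = 5.70% − 0.33 × 7.5847% = 3.1970%
β_Sable = Cov / Var(R_m) = 0.00866 / 0.02534 = 0.3418
E(R_Sable) = R_f + β × MRP = 3.1970% + 0.3418 × 7.5847% = 5.79%

5.79%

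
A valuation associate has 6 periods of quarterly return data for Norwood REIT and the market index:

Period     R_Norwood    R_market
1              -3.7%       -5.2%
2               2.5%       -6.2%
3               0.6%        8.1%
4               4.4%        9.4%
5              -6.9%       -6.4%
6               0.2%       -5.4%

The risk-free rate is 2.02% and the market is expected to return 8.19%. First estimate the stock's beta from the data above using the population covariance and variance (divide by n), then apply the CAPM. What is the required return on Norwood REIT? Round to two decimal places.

3.98%

Mean R_i = (-3.7 + 2.5 + 0.6 + 4.4 − 6.9 + 0.2) / 6 = -0.4833%
Mean R_m = (-5.2 − 6.2 + 8.1 + 9.4 − 6.4 − 5.4) / 6 = -0.9500%
Σ(R_i − R̄_i)(R_m − R̄_m) = 90.2850  ⇒  Cov = 90.2850 / 6 = 15.0475
Σ(R_m − R̄_m)² = 284.1550  ⇒  Var(R_m) = 284.1550 / 6 = 47.3592
β = Cov / Var(R_m) = 15.0475 / 47.3592 = 0.3177
MRP = 8.19% − 2.02% = 6.17%
E(R) = R_f + β × MRP = 2.02% + 0.3177 × 6.17% = 3.98%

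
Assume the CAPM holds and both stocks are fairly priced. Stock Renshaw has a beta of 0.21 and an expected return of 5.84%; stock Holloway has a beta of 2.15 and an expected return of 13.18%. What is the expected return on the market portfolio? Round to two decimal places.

8.83%

Both satisfy E(R) = R_f + β·MRP, so the slope of the SML is
MRP = (13.18% − 5.84%) / (2.15 − 0.21) = 7.34% / 1.94 = 3.7835%
R_f = E(R_Renshaw) − β_Renshaw·MRP = 5.84% − 0.21 × 3.7835% = 5.0455%
E(R_m) = R_f + MRP = 5.0455% + 3.7835% = 8.83%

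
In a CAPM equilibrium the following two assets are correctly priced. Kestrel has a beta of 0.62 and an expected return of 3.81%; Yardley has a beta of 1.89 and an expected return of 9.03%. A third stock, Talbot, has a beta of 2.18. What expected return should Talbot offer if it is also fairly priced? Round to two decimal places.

10.22%

MRP (SML slope) = (9.03% − 3.81%) / (1.89 − 0.62) = 5.22% / 1.27 = 4.1102%
R_f (intercept) = 3.81% − 0.62 × 4.1102% = 1.2617%
E(R_Talbot) = R_f + β × MRP = 1.2617% + 2.18 × 4.1102% = 10.22%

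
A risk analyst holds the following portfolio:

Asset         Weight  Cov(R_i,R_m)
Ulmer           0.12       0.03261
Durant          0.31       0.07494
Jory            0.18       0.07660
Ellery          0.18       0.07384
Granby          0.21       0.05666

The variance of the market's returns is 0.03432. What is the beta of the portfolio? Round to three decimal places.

β_Ulmer = 0.03261 / 0.03432 = 0.9502
β_Durant = 0.07494 / 0.03432 = 2.1836
β_Jory = 0.07660 / 0.03432 = 2.2319
β_Ellery = 0.07384 / 0.03432 = 2.1515
β_Granby = 0.05666 / 0.03432 = 1.6509
β_P = Σ w_i β_i = 0.12×0.9502 + 0.31×2.1836 + 0.18×2.2319 + 0.18×2.1515 + 0.21×1.6509 = 1.9266

1.927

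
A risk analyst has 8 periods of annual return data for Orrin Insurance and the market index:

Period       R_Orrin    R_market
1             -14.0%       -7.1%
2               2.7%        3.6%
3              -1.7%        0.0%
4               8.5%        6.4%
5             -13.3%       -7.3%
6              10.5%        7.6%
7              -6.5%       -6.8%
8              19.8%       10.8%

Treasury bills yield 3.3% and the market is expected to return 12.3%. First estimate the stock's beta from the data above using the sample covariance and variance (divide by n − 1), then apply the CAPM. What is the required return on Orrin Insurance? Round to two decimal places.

Mean R_i = (-14.0 + 2.7 − 1.7 + 8.5 − 13.3 + 10.5 − 6.5 + 19.8) / 8 = 0.7500%
Mean R_m = (-7.1 + 3.6 + 0.0 + 6.4 − 7.3 + 7.6 − 6.8 + 10.8) / 8 = 0.9000%
Σ(R_i − R̄_i)(R_m − R̄_m) = 593.0500  ⇒  Cov = 593.0500 / 7 = 84.7214
Σ(R_m − R̄_m)² = 371.7800  ⇒  Var(R_m) = 371.7800 / 7 = 53.1114
β = Cov / Var(R_m) = 84.7214 / 53.1114 = 1.5952
MRP = 12.3% − 3.3% = 9.00%
E(R) = R_f + β × MRP = 3.3% + 1.5952 × 9.0% = 17.66%

17.66%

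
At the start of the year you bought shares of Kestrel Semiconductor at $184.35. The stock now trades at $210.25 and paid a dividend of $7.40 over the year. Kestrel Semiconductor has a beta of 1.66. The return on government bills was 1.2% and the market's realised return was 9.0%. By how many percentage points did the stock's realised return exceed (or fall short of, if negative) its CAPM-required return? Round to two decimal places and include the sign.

Realised HPR = (P1 + D1 − P0) / P0 = (210.25 + 7.40 − 184.35) / 184.35 = 33.30 / 184.35 = 18.0635%
MRP = 9.0% − 1.2% = 7.80%
CAPM required = R_f + β·MRP = 1.2% + 1.66 × 7.8% = 14.1480%
α = realised − required = 18.0635% − 14.1480% = +3.92%

+3.92%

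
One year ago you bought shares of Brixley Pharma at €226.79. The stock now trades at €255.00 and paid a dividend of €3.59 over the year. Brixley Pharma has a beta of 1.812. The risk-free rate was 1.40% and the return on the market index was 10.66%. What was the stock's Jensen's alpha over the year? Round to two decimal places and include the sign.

Realised HPR = (P1 + D1 − P0) / P0 = (255.00 + 3.59 − 226.79) / 226.79 = 31.80 / 226.79 = 14.0218%
MRP = 10.66% − 1.40% = 9.26%
CAPM required = R_f + β·MRP = 1.40% + 1.812 × 9.26% = 18.17912%
α = realised − required = 14.0218% − 18.17912% = -4.16%

-4.16%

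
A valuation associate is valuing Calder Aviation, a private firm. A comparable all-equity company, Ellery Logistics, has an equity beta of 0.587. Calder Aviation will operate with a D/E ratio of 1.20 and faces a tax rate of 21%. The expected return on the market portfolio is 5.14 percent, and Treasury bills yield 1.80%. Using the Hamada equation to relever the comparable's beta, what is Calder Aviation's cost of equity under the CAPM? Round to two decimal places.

β_L = β_U × [1 + (1 − t)(D/E)] = 0.587 × [1 + (1 − 0.21) × 1.20]
    = 0.587 × [1 + 0.79 × 1.20] = 0.587 × 1.9480 = 1.1435
MRP = 5.14% − 1.80% = 3.34%
E(R) = R_f + β_L × MRP = 1.80% + 1.1435 × 3.34% = 5.62%

5.62%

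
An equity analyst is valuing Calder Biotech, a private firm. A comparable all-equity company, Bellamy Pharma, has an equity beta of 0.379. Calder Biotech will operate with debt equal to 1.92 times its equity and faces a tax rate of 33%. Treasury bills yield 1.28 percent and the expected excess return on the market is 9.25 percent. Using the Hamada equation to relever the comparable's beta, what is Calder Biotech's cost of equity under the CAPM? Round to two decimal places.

β_L = β_U × [1 + (1 − t)(D/E)] = 0.379 × [1 + (1 − 0.33) × 1.92]
    = 0.379 × [1 + 0.67 × 1.92] = 0.379 × 2.2864 = 0.8665
E(R) = R_f + β_L × MRP = 1.28% + 0.8665 × 9.25% = 9.30%

9.30%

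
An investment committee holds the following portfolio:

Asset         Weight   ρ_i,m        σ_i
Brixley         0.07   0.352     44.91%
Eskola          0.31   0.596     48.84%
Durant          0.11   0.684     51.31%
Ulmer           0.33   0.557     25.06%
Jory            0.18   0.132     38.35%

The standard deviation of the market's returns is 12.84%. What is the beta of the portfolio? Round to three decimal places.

β_Brixley = 0.352 × 44.91% / 12.84% = 1.2312
β_Eskola = 0.596 × 48.84% / 12.84% = 2.2670
β_Durant = 0.684 × 51.31% / 12.84% = 2.7333
β_Ulmer = 0.557 × 25.06% / 12.84% = 1.0871
β_Jory = 0.132 × 38.35% / 12.84% = 0.3943
β_P = Σ w_i β_i = 0.07×1.2312 + 0.31×2.2670 + 0.11×2.7333 + 0.33×1.0871 + 0.18×0.3943 = 1.5193

1.519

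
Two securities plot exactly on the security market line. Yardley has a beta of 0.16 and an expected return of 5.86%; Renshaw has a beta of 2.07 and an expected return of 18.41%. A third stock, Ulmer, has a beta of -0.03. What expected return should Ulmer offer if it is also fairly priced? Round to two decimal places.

4.61%

MRP (SML slope) = (18.41% − 5.86%) / (2.07 − 0.16) = 12.55% / 1.91 = 6.5707%
R_f (intercept) = 5.86% − 0.16 × 6.5707% = 4.8087%
E(R_Ulmer) = R_f + β × MRP = 4.8087% + -0.03 × 6.5707% = 4.61%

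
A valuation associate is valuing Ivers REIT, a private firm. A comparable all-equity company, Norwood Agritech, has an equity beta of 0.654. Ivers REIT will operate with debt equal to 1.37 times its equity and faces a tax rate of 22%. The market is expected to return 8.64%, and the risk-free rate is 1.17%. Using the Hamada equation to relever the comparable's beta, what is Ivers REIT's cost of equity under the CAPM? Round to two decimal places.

β_L = β_U × [1 + (1 − t)(D/E)] = 0.654 × [1 + (1 − 0.22) × 1.37]
    = 0.654 × [1 + 0.78 × 1.37] = 0.654 × 2.0686 = 1.3529
MRP = 8.64% − 1.17% = 7.47%
E(R) = R_f + β_L × MRP = 1.17% + 1.3529 × 7.47% = 11.28%

11.28%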